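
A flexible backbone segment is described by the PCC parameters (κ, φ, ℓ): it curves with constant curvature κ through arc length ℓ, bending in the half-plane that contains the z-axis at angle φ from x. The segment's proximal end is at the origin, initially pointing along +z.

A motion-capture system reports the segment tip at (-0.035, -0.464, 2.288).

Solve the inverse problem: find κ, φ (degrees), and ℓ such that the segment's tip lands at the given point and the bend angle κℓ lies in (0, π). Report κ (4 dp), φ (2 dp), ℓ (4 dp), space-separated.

ρ = √(x²+y²) = √(-0.035² + -0.464²) = 0.46532
φ = atan2(y, x) mod 360° = atan2(-0.464, -0.035) = 265.6863°
|p|² = ρ² + z² = 0.46532² + 2.288² = 5.45146
κ = 2ρ / |p|² = 2×0.46532 / 5.45146 = 0.17071
θ = 2·atan2(ρ, z) = 2·atan2(0.46532, 2.288) = 0.40127 rad
ℓ = θ/κ = 0.40127/0.17071 = 2.35058

0.1707 265.69 2.3506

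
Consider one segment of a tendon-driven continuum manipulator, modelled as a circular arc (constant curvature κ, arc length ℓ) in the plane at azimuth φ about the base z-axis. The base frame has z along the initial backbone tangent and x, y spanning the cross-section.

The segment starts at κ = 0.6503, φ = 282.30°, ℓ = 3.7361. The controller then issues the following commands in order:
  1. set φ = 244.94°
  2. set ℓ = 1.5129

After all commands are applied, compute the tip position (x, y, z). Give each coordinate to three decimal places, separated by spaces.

-0.291 -0.622 1.280

initial: κ=0.6503, φ=282.30°, ℓ=3.7361
cmd 1: set φ=244.94° → (κ,φ,ℓ)=(0.6503,244.94°,3.7361) → tip=(-1.1444,-2.4476,1.0047)
cmd 2: set ℓ=1.5129 → (κ,φ,ℓ)=(0.6503,244.94°,1.5129) → tip=(-0.2906,-0.6215,1.2804)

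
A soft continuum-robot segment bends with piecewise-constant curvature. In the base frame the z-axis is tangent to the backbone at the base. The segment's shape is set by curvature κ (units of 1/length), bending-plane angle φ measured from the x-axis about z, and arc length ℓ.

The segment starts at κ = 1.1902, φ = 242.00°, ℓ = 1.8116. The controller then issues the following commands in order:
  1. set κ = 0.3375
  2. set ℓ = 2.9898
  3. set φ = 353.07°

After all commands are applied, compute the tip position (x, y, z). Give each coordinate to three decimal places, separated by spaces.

1.375 -0.167 2.508

initial: κ=1.1902, φ=242.00°, ℓ=1.8116
cmd 1: set κ=0.3375 → (κ,φ,ℓ)=(0.3375,242.00°,1.8116) → tip=(-0.2520,-0.4739,1.7008)
cmd 2: set ℓ=2.9898 → (κ,φ,ℓ)=(0.3375,242.00°,2.9898) → tip=(-0.6501,-1.2226,2.5076)
cmd 3: set φ=353.07° → (κ,φ,ℓ)=(0.3375,353.07°,2.9898) → tip=(1.3746,-0.1671,2.5076)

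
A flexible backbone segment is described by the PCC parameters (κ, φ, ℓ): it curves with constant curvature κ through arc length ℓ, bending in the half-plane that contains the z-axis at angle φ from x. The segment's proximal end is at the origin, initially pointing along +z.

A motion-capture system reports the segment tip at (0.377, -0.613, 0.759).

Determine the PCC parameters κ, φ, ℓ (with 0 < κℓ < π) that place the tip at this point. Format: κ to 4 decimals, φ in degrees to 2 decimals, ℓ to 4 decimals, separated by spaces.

1.3157 301.59 1.1535

ρ = √(x²+y²) = √(0.377² + -0.613²) = 0.71965
φ = atan2(y, x) mod 360° = atan2(-0.613, 0.377) = 301.5919°
|p|² = ρ² + z² = 0.71965² + 0.759² = 1.09398
κ = 2ρ / |p|² = 2×0.71965 / 1.09398 = 1.31566
θ = 2·atan2(ρ, z) = 2·atan2(0.71965, 0.759) = 1.51759 rad
ℓ = θ/κ = 1.51759/1.31566 = 1.15348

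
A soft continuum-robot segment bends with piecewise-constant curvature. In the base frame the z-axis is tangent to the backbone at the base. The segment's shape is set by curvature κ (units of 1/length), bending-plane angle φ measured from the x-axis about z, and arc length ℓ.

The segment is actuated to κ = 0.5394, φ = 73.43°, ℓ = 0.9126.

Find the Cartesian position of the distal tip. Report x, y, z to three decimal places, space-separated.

θ = κ·ℓ = 0.5394 × 0.9126 = 0.49226 rad
ρ = (1 − cos θ)/κ = (1 − 0.88127)/0.5394 = 0.22012
z = sin θ / κ = 0.47262/0.5394 = 0.87619
x = ρ cos φ = 0.22012 × cos(73.43°) = 0.06277
y = ρ sin φ = 0.22012 × sin(73.43°) = 0.21098

0.063 0.211 0.876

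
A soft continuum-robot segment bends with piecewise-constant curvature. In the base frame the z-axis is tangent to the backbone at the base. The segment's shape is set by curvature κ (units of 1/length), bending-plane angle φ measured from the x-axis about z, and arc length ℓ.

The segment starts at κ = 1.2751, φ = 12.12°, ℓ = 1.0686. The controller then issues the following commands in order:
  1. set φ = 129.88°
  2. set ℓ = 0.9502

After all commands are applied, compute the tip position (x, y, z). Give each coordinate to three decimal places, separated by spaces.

-0.326 0.390 0.734

initial: κ=1.2751, φ=12.12°, ℓ=1.0686
cmd 1: set φ=129.88° → (κ,φ,ℓ)=(1.2751,129.88°,1.0686) → tip=(-0.3989,0.4774,0.7673)
cmd 2: set ℓ=0.9502 → (κ,φ,ℓ)=(1.2751,129.88°,0.9502) → tip=(-0.3261,0.3903,0.7342)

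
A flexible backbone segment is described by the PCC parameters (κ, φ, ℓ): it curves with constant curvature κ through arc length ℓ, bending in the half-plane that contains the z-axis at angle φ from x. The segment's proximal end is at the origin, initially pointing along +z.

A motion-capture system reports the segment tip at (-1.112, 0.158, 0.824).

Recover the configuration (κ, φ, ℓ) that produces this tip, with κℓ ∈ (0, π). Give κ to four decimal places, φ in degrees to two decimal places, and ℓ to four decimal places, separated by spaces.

ρ = √(x²+y²) = √(-1.112² + 0.158²) = 1.12317
φ = atan2(y, x) mod 360° = atan2(0.158, -1.112) = 171.9132°
|p|² = ρ² + z² = 1.12317² + 0.824² = 1.94048
κ = 2ρ / |p|² = 2×1.12317 / 1.94048 = 1.15762
θ = 2·atan2(ρ, z) = 2·atan2(1.12317, 0.824) = 1.87570 rad
ℓ = θ/κ = 1.87570/1.15762 = 1.62031

1.1576 171.91 1.6203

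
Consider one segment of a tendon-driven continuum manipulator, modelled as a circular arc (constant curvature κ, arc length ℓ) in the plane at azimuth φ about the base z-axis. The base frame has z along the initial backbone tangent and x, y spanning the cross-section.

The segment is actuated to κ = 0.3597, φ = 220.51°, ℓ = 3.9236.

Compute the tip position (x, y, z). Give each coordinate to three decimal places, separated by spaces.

-1.778 -1.519 2.745

θ = κ·ℓ = 0.3597 × 3.9236 = 1.41132 rad
ρ = (1 − cos θ)/κ = (1 − 0.15880)/0.3597 = 2.33861
z = sin θ / κ = 0.98731/0.3597 = 2.74482
x = ρ cos φ = 2.33861 × cos(220.51°) = -1.77803
y = ρ sin φ = 2.33861 × sin(220.51°) = -1.51912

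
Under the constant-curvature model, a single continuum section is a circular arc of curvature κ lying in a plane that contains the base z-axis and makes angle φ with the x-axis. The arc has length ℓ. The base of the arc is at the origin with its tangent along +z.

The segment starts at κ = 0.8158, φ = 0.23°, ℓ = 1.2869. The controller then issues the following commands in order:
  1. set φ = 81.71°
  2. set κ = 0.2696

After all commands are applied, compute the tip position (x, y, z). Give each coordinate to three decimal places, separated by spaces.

initial: κ=0.8158, φ=0.23°, ℓ=1.2869
cmd 1: set φ=81.71° → (κ,φ,ℓ)=(0.8158,81.71°,1.2869) → tip=(0.0888,0.6093,1.0632)
cmd 2: set κ=0.2696 → (κ,φ,ℓ)=(0.2696,81.71°,1.2869) → tip=(0.0319,0.2187,1.2612)

0.032 0.219 1.261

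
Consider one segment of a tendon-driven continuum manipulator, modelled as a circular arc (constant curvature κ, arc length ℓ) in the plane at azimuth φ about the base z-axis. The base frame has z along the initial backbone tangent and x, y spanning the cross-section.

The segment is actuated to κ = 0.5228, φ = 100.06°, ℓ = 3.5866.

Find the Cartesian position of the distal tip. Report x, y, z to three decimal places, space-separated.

θ = κ·ℓ = 0.5228 × 3.5866 = 1.87507 rad
ρ = (1 − cos θ)/κ = (1 − -0.29960)/0.5228 = 2.48585
z = sin θ / κ = 0.95406/0.5228 = 1.82491
x = ρ cos φ = 2.48585 × cos(100.06°) = -0.43423
y = ρ sin φ = 2.48585 × sin(100.06°) = 2.44764

-0.434 2.448 1.825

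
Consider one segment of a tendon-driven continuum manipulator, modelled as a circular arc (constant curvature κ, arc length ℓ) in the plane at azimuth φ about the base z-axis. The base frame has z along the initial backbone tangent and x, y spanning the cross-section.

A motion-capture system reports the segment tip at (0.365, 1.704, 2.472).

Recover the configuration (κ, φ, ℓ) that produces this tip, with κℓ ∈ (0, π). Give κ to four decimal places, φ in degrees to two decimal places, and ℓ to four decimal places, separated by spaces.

ρ = √(x²+y²) = √(0.365² + 1.704²) = 1.74265
φ = atan2(y, x) mod 360° = atan2(1.704, 0.365) = 77.9098°
|p|² = ρ² + z² = 1.74265² + 2.472² = 9.14762
κ = 2ρ / |p|² = 2×1.74265 / 9.14762 = 0.38101
θ = 2·atan2(ρ, z) = 2·atan2(1.74265, 2.472) = 1.22809 rad
ℓ = θ/κ = 1.22809/0.38101 = 3.22328

0.3810 77.91 3.2233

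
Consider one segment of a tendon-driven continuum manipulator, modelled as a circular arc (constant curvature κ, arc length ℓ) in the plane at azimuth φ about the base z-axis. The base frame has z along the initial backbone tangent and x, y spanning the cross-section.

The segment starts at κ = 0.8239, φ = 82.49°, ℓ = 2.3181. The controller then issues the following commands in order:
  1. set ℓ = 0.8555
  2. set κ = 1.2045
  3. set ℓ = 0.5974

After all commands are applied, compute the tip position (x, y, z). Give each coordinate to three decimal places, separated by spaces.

0.027 0.204 0.547

initial: κ=0.8239, φ=82.49°, ℓ=2.3181
cmd 1: set ℓ=0.8555 → (κ,φ,ℓ)=(0.8239,82.49°,0.8555) → tip=(0.0378,0.2867,0.7864)
cmd 2: set κ=1.2045 → (κ,φ,ℓ)=(1.2045,82.49°,0.8555) → tip=(0.0527,0.3997,0.7119)
cmd 3: set ℓ=0.5974 → (κ,φ,ℓ)=(1.2045,82.49°,0.5974) → tip=(0.0269,0.2041,0.5472)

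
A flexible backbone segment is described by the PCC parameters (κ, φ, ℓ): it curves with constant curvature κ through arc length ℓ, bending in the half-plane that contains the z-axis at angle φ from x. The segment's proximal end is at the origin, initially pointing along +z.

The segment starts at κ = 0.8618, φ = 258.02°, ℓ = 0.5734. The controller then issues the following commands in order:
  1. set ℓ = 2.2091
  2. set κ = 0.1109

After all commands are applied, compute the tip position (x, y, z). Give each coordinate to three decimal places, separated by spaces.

-0.056 -0.263 2.187

initial: κ=0.8618, φ=258.02°, ℓ=0.5734
cmd 1: set ℓ=2.2091 → (κ,φ,ℓ)=(0.8618,258.02°,2.2091) → tip=(-0.3196,-1.5061,1.0966)
cmd 2: set κ=0.1109 → (κ,φ,ℓ)=(0.1109,258.02°,2.2091) → tip=(-0.0559,-0.2634,2.1871)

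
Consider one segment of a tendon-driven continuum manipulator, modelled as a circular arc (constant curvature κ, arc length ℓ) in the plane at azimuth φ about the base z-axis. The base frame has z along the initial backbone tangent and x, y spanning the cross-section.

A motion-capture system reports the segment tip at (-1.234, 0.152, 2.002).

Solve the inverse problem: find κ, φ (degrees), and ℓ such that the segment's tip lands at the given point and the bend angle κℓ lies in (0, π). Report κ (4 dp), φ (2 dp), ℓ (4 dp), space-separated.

0.4477 172.98 2.4825

ρ = √(x²+y²) = √(-1.234² + 0.152²) = 1.24333
φ = atan2(y, x) mod 360° = atan2(0.152, -1.234) = 172.9779°
|p|² = ρ² + z² = 1.24333² + 2.002² = 5.55386
κ = 2ρ / |p|² = 2×1.24333 / 5.55386 = 0.44773
θ = 2·atan2(ρ, z) = 2·atan2(1.24333, 2.002) = 1.11150 rad
ℓ = θ/κ = 1.11150/0.44773 = 2.48249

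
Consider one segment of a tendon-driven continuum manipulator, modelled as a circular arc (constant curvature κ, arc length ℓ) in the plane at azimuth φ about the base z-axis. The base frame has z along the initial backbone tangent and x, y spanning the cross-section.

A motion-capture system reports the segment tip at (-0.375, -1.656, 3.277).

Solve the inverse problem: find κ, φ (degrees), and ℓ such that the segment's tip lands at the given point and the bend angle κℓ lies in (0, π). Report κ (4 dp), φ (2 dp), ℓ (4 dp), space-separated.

0.2493 257.24 3.8352

ρ = √(x²+y²) = √(-0.375² + -1.656²) = 1.69793
φ = atan2(y, x) mod 360° = atan2(-1.656, -0.375) = 257.2406°
|p|² = ρ² + z² = 1.69793² + 3.277² = 13.62169
κ = 2ρ / |p|² = 2×1.69793 / 13.62169 = 0.24930
θ = 2·atan2(ρ, z) = 2·atan2(1.69793, 3.277) = 0.95610 rad
ℓ = θ/κ = 0.95610/0.24930 = 3.83517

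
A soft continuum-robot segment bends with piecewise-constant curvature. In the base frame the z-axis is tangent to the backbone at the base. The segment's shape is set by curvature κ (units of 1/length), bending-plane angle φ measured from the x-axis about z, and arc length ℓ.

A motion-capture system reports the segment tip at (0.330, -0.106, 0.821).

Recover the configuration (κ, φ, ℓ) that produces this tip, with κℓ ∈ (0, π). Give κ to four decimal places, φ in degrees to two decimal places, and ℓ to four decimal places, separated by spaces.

ρ = √(x²+y²) = √(0.330² + -0.106²) = 0.34661
φ = atan2(y, x) mod 360° = atan2(-0.106, 0.330) = 342.1924°
|p|² = ρ² + z² = 0.34661² + 0.821² = 0.79418
κ = 2ρ / |p|² = 2×0.34661 / 0.79418 = 0.87287
θ = 2·atan2(ρ, z) = 2·atan2(0.34661, 0.821) = 0.79895 rad
ℓ = θ/κ = 0.79895/0.87287 = 0.91532

0.8729 342.19 0.9153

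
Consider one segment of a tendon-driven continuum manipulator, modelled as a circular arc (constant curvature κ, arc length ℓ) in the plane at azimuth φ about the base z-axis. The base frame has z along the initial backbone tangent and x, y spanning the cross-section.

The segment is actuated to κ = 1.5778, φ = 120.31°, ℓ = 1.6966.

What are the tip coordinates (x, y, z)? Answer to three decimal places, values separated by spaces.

θ = κ·ℓ = 1.5778 × 1.6966 = 2.67690 rad
ρ = (1 − cos θ)/κ = (1 − -0.89396)/1.5778 = 1.20038
z = sin θ / κ = 0.44815/1.5778 = 0.28404
x = ρ cos φ = 1.20038 × cos(120.31°) = -0.60581
y = ρ sin φ = 1.20038 × sin(120.31°) = 1.03630

-0.606 1.036 0.284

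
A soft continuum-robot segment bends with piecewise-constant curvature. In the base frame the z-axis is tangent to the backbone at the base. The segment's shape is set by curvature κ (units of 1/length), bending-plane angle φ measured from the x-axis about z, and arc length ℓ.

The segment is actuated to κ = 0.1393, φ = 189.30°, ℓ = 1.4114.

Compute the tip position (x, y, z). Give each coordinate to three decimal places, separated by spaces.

-0.136 -0.022 1.402

θ = κ·ℓ = 0.1393 × 1.4114 = 0.19661 rad
ρ = (1 − cos θ)/κ = (1 − 0.98073)/0.1393 = 0.13830
z = sin θ / κ = 0.19534/0.1393 = 1.40232
x = ρ cos φ = 0.13830 × cos(189.30°) = -0.13648
y = ρ sin φ = 0.13830 × sin(189.30°) = -0.02235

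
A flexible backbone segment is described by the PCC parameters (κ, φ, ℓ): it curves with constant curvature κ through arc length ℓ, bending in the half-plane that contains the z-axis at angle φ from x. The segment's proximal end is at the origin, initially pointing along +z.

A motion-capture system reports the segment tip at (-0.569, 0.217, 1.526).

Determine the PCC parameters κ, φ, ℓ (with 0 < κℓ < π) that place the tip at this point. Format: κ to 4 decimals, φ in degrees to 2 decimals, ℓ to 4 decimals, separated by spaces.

0.4512 159.12 1.6832

ρ = √(x²+y²) = √(-0.569² + 0.217²) = 0.60897
φ = atan2(y, x) mod 360° = atan2(0.217, -0.569) = 159.1246°
|p|² = ρ² + z² = 0.60897² + 1.526² = 2.69953
κ = 2ρ / |p|² = 2×0.60897 / 2.69953 = 0.45117
θ = 2·atan2(ρ, z) = 2·atan2(0.60897, 1.526) = 0.75940 rad
ℓ = θ/κ = 0.75940/0.45117 = 1.68318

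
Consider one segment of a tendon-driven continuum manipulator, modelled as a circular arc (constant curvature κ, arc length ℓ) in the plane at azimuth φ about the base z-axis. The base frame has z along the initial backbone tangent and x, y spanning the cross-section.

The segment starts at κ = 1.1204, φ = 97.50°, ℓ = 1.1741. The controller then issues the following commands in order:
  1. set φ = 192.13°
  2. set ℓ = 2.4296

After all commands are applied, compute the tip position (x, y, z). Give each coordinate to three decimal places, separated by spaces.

-1.670 -0.359 0.364

initial: κ=1.1204, φ=97.50°, ℓ=1.1741
cmd 1: set φ=192.13° → (κ,φ,ℓ)=(1.1204,192.13°,1.1741) → tip=(-0.6522,-0.1402,0.8636)
cmd 2: set ℓ=2.4296 → (κ,φ,ℓ)=(1.1204,192.13°,2.4296) → tip=(-1.6696,-0.3588,0.3635)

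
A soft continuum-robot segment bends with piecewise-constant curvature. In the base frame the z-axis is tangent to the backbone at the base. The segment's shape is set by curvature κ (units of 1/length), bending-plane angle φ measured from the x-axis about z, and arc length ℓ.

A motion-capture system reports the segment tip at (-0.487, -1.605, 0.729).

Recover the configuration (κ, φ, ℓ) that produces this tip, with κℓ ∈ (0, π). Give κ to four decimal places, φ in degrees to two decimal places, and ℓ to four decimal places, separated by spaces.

ρ = √(x²+y²) = √(-0.487² + -1.605²) = 1.67726
φ = atan2(y, x) mod 360° = atan2(-1.605, -0.487) = 253.1208°
|p|² = ρ² + z² = 1.67726² + 0.729² = 3.34464
κ = 2ρ / |p|² = 2×1.67726 / 3.34464 = 1.00295
θ = 2·atan2(ρ, z) = 2·atan2(1.67726, 0.729) = 2.32158 rad
ℓ = θ/κ = 2.32158/1.00295 = 2.31474

1.0030 253.12 2.3147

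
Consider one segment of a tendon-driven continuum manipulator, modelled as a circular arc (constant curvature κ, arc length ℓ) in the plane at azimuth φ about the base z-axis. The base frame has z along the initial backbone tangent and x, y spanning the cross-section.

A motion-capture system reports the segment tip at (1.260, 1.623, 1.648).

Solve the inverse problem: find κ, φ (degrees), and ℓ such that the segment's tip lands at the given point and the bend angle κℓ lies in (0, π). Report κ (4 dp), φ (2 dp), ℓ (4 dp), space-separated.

0.5923 52.18 3.0213

ρ = √(x²+y²) = √(1.260² + 1.623²) = 2.05468
φ = atan2(y, x) mod 360° = atan2(1.623, 1.260) = 52.1764°
|p|² = ρ² + z² = 2.05468² + 1.648² = 6.93763
κ = 2ρ / |p|² = 2×2.05468 / 6.93763 = 0.59233
θ = 2·atan2(ρ, z) = 2·atan2(2.05468, 1.648) = 1.78959 rad
ℓ = θ/κ = 1.78959/0.59233 = 3.02127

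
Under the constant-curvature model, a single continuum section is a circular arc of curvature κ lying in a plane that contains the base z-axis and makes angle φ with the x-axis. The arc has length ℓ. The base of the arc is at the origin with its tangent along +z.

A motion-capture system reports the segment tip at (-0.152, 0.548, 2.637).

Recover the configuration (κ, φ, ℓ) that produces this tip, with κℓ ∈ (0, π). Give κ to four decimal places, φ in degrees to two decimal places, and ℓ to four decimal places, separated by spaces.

0.1563 105.50 2.7180

ρ = √(x²+y²) = √(-0.152² + 0.548²) = 0.56869
φ = atan2(y, x) mod 360° = atan2(0.548, -0.152) = 105.5025°
|p|² = ρ² + z² = 0.56869² + 2.637² = 7.27718
κ = 2ρ / |p|² = 2×0.56869 / 7.27718 = 0.15629
θ = 2·atan2(ρ, z) = 2·atan2(0.56869, 2.637) = 0.42481 rad
ℓ = θ/κ = 0.42481/0.15629 = 2.71802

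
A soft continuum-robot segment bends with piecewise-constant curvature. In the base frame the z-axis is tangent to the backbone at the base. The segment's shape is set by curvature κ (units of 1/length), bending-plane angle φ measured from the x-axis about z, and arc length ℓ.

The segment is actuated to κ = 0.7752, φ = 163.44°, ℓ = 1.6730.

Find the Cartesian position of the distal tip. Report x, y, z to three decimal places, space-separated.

θ = κ·ℓ = 0.7752 × 1.6730 = 1.29691 rad
ρ = (1 − cos θ)/κ = (1 − 0.27048)/0.7752 = 0.94108
z = sin θ / κ = 0.96273/0.7752 = 1.24191
x = ρ cos φ = 0.94108 × cos(163.44°) = -0.90205
y = ρ sin φ = 0.94108 × sin(163.44°) = 0.26823

-0.902 0.268 1.242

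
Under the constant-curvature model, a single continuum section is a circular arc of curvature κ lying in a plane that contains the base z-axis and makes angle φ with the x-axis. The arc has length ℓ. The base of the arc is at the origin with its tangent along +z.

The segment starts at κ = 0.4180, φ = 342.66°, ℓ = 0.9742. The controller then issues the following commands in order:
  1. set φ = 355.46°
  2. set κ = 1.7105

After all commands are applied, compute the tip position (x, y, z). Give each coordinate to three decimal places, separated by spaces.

0.638 -0.051 0.582

initial: κ=0.4180, φ=342.66°, ℓ=0.9742
cmd 1: set φ=355.46° → (κ,φ,ℓ)=(0.4180,355.46°,0.9742) → tip=(0.1950,-0.0155,0.9475)
cmd 2: set κ=1.7105 → (κ,φ,ℓ)=(1.7105,355.46°,0.9742) → tip=(0.6384,-0.0507,0.5820)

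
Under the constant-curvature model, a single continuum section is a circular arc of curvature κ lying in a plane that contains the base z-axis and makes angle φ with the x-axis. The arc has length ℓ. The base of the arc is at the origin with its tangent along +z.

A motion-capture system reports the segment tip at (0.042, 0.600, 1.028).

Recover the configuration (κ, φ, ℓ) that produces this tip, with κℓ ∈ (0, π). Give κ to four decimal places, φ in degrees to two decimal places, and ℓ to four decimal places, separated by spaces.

ρ = √(x²+y²) = √(0.042² + 0.600²) = 0.60147
φ = atan2(y, x) mod 360° = atan2(0.600, 0.042) = 85.9958°
|p|² = ρ² + z² = 0.60147² + 1.028² = 1.41855
κ = 2ρ / |p|² = 2×0.60147 / 1.41855 = 0.84801
θ = 2·atan2(ρ, z) = 2·atan2(0.60147, 1.028) = 1.05876 rad
ℓ = θ/κ = 1.05876/0.84801 = 1.24853

0.8480 86.00 1.2485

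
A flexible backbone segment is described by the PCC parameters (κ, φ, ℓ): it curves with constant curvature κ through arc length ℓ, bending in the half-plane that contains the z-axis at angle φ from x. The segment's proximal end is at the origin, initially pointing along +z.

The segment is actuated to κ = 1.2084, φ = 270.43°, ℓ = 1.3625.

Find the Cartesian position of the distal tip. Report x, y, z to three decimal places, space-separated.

0.007 -0.890 0.825

θ = κ·ℓ = 1.2084 × 1.3625 = 1.64644 rad
ρ = (1 − cos θ)/κ = (1 − -0.07558)/1.2084 = 0.89008
z = sin θ / κ = 0.99714/1.2084 = 0.82517
x = ρ cos φ = 0.89008 × cos(270.43°) = 0.00668
y = ρ sin φ = 0.89008 × sin(270.43°) = -0.89006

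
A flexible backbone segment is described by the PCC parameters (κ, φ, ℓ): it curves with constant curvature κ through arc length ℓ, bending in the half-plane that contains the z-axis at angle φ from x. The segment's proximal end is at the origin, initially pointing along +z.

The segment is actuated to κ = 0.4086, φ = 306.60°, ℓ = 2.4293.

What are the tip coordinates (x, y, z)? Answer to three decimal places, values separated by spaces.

θ = κ·ℓ = 0.4086 × 2.4293 = 0.99261 rad
ρ = (1 − cos θ)/κ = (1 − 0.54650)/0.4086 = 1.10988
z = sin θ / κ = 0.83746/0.4086 = 2.04957
x = ρ cos φ = 1.10988 × cos(306.60°) = 0.66174
y = ρ sin φ = 1.10988 × sin(306.60°) = -0.89103

0.662 -0.891 2.050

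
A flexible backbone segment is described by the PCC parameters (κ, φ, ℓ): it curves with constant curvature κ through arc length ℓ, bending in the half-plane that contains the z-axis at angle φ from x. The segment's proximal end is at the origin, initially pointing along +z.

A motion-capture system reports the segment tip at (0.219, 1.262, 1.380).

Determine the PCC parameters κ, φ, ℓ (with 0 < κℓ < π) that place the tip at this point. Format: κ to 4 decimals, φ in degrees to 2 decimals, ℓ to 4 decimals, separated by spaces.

ρ = √(x²+y²) = √(0.219² + 1.262²) = 1.28086
φ = atan2(y, x) mod 360° = atan2(1.262, 0.219) = 80.1553°
|p|² = ρ² + z² = 1.28086² + 1.380² = 3.54500
κ = 2ρ / |p|² = 2×1.28086 / 3.54500 = 0.72263
θ = 2·atan2(ρ, z) = 2·atan2(1.28086, 1.380) = 1.49631 rad
ℓ = θ/κ = 1.49631/0.72263 = 2.07065

0.7226 80.16 2.0707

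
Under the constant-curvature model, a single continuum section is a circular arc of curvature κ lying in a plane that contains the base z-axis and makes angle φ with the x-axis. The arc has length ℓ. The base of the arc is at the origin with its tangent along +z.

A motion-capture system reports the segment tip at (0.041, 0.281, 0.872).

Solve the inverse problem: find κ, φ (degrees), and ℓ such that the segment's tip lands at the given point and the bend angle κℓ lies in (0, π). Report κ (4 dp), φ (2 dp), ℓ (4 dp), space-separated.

ρ = √(x²+y²) = √(0.041² + 0.281²) = 0.28398
φ = atan2(y, x) mod 360° = atan2(0.281, 0.041) = 81.6987°
|p|² = ρ² + z² = 0.28398² + 0.872² = 0.84103
κ = 2ρ / |p|² = 2×0.28398 / 0.84103 = 0.67531
θ = 2·atan2(ρ, z) = 2·atan2(0.28398, 0.872) = 0.62966 rad
ℓ = θ/κ = 0.62966/0.67531 = 0.93240

0.6753 81.70 0.9324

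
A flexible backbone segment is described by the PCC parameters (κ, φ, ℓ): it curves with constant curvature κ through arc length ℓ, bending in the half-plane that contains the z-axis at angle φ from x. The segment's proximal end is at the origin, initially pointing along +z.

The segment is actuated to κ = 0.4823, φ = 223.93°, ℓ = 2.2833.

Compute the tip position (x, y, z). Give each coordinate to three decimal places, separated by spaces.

θ = κ·ℓ = 0.4823 × 2.2833 = 1.10124 rad
ρ = (1 − cos θ)/κ = (1 − 0.45249)/0.4823 = 1.13520
z = sin θ / κ = 0.89177/0.4823 = 1.84899
x = ρ cos φ = 1.13520 × cos(223.93°) = -0.81756
y = ρ sin φ = 1.13520 × sin(223.93°) = -0.78758

-0.818 -0.788 1.849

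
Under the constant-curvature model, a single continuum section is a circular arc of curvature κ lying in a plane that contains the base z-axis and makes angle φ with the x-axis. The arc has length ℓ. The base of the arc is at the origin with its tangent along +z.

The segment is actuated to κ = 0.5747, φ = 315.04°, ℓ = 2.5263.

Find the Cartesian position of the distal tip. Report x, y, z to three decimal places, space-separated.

1.085 -1.084 1.728

θ = κ·ℓ = 0.5747 × 2.5263 = 1.45186 rad
ρ = (1 − cos θ)/κ = (1 − 0.11865)/0.5747 = 1.53358
z = sin θ / κ = 0.99294/0.5747 = 1.72775
x = ρ cos φ = 1.53358 × cos(315.04°) = 1.08516
y = ρ sin φ = 1.53358 × sin(315.04°) = -1.08365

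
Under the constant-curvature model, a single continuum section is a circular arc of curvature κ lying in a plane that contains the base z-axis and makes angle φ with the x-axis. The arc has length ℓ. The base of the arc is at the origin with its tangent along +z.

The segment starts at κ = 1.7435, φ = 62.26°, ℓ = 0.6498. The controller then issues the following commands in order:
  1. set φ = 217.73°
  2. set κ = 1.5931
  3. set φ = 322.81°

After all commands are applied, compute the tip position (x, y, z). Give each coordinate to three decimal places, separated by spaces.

initial: κ=1.7435, φ=62.26°, ℓ=0.6498
cmd 1: set φ=217.73° → (κ,φ,ℓ)=(1.7435,217.73°,0.6498) → tip=(-0.2613,-0.2022,0.5194)
cmd 2: set κ=1.5931 → (κ,φ,ℓ)=(1.5931,217.73°,0.6498) → tip=(-0.2431,-0.1881,0.5398)
cmd 3: set φ=322.81° → (κ,φ,ℓ)=(1.5931,322.81°,0.6498) → tip=(0.2448,-0.1858,0.5398)

0.245 -0.186 0.540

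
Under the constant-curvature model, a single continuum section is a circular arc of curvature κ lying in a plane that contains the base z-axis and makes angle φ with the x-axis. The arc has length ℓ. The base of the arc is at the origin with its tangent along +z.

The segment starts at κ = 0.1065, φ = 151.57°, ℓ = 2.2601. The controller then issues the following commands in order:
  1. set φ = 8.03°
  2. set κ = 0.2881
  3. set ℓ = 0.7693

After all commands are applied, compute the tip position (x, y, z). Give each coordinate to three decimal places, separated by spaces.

initial: κ=0.1065, φ=151.57°, ℓ=2.2601
cmd 1: set φ=8.03° → (κ,φ,ℓ)=(0.1065,8.03°,2.2601) → tip=(0.2680,0.0378,2.2383)
cmd 2: set κ=0.2881 → (κ,φ,ℓ)=(0.2881,8.03°,2.2601) → tip=(0.7032,0.0992,2.1037)
cmd 3: set ℓ=0.7693 → (κ,φ,ℓ)=(0.2881,8.03°,0.7693) → tip=(0.0841,0.0119,0.7630)

0.084 0.012 0.763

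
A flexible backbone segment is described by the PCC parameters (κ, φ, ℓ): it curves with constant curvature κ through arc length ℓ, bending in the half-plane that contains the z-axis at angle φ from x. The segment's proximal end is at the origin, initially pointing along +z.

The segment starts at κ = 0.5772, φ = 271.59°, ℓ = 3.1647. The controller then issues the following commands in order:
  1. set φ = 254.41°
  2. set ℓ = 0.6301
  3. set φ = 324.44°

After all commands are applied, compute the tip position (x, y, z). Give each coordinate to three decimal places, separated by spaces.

initial: κ=0.5772, φ=271.59°, ℓ=3.1647
cmd 1: set φ=254.41° → (κ,φ,ℓ)=(0.5772,254.41°,3.1647) → tip=(-0.5835,-2.0911,1.6761)
cmd 2: set ℓ=0.6301 → (κ,φ,ℓ)=(0.5772,254.41°,0.6301) → tip=(-0.0305,-0.1092,0.6163)
cmd 3: set φ=324.44° → (κ,φ,ℓ)=(0.5772,324.44°,0.6301) → tip=(0.0922,-0.0659,0.6163)

0.092 -0.066 0.616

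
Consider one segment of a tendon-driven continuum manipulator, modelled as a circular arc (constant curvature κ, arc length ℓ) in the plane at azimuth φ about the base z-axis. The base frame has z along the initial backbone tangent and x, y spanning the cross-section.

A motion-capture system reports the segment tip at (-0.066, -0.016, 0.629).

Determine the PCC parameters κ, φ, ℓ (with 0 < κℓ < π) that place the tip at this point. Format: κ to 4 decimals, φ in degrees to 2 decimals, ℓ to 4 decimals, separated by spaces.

ρ = √(x²+y²) = √(-0.066² + -0.016²) = 0.06791
φ = atan2(y, x) mod 360° = atan2(-0.016, -0.066) = 193.6270°
|p|² = ρ² + z² = 0.06791² + 0.629² = 0.40025
κ = 2ρ / |p|² = 2×0.06791 / 0.40025 = 0.33934
θ = 2·atan2(ρ, z) = 2·atan2(0.06791, 0.629) = 0.21510 rad
ℓ = θ/κ = 0.21510/0.33934 = 0.63388

0.3393 193.63 0.6339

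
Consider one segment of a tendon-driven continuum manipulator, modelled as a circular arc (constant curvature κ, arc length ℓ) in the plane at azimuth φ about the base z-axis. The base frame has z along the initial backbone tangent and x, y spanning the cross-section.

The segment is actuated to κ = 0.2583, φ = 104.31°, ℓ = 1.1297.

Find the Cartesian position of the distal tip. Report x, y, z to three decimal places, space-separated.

θ = κ·ℓ = 0.2583 × 1.1297 = 0.29180 rad
ρ = (1 − cos θ)/κ = (1 − 0.95773)/0.2583 = 0.16366
z = sin θ / κ = 0.28768/0.2583 = 1.11374
x = ρ cos φ = 0.16366 × cos(104.31°) = -0.04045
y = ρ sin φ = 0.16366 × sin(104.31°) = 0.15858

-0.040 0.159 1.114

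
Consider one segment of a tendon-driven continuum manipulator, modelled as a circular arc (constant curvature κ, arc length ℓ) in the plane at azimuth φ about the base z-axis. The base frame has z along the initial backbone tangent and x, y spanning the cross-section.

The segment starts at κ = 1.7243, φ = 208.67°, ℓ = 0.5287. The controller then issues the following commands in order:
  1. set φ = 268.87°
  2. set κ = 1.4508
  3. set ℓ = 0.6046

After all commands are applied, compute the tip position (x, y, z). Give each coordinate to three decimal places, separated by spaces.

-0.005 -0.249 0.530

initial: κ=1.7243, φ=208.67°, ℓ=0.5287
cmd 1: set φ=268.87° → (κ,φ,ℓ)=(1.7243,268.87°,0.5287) → tip=(-0.0044,-0.2247,0.4585)
cmd 2: set κ=1.4508 → (κ,φ,ℓ)=(1.4508,268.87°,0.5287) → tip=(-0.0038,-0.1930,0.4784)
cmd 3: set ℓ=0.6046 → (κ,φ,ℓ)=(1.4508,268.87°,0.6046) → tip=(-0.0049,-0.2485,0.5300)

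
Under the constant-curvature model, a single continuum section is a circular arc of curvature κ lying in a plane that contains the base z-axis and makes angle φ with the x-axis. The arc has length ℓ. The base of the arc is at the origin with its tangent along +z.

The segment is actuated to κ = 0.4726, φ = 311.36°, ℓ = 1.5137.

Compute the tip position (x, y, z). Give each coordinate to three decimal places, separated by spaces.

θ = κ·ℓ = 0.4726 × 1.5137 = 0.71537 rad
ρ = (1 − cos θ)/κ = (1 − 0.75485)/0.4726 = 0.51873
z = sin θ / κ = 0.65590/0.4726 = 1.38785
x = ρ cos φ = 0.51873 × cos(311.36°) = 0.34277
y = ρ sin φ = 0.51873 × sin(311.36°) = -0.38935

0.343 -0.389 1.388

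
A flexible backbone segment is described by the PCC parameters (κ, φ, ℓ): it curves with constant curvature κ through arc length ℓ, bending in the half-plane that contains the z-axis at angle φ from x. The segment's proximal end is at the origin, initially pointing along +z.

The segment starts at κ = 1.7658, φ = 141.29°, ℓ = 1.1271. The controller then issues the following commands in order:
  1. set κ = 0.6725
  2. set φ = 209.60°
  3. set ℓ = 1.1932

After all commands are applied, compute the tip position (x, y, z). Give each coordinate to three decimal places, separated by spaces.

initial: κ=1.7658, φ=141.29°, ℓ=1.1271
cmd 1: set κ=0.6725 → (κ,φ,ℓ)=(0.6725,141.29°,1.1271) → tip=(-0.3177,0.2546,1.0222)
cmd 2: set φ=209.60° → (κ,φ,ℓ)=(0.6725,209.60°,1.1271) → tip=(-0.3540,-0.2011,1.0222)
cmd 3: set ℓ=1.1932 → (κ,φ,ℓ)=(0.6725,209.60°,1.1932) → tip=(-0.3944,-0.2240,1.0692)

-0.394 -0.224 1.069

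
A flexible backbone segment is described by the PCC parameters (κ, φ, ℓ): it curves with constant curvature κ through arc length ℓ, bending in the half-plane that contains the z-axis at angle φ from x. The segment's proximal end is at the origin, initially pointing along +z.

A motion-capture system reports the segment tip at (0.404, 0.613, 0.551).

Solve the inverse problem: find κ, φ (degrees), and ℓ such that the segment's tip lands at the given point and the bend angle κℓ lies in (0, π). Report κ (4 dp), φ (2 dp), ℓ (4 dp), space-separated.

1.7426 56.61 1.0639

ρ = √(x²+y²) = √(0.404² + 0.613²) = 0.73416
φ = atan2(y, x) mod 360° = atan2(0.613, 0.404) = 56.6130°
|p|² = ρ² + z² = 0.73416² + 0.551² = 0.84259
κ = 2ρ / |p|² = 2×0.73416 / 0.84259 = 1.74263
θ = 2·atan2(ρ, z) = 2·atan2(0.73416, 0.551) = 1.85392 rad
ℓ = θ/κ = 1.85392/1.74263 = 1.06387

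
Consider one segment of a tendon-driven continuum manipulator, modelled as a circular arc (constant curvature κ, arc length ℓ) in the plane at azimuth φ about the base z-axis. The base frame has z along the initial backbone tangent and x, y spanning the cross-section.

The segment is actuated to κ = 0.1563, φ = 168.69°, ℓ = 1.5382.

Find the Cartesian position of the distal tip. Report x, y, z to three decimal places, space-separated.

θ = κ·ℓ = 0.1563 × 1.5382 = 0.24042 rad
ρ = (1 − cos θ)/κ = (1 − 0.97124)/0.1563 = 0.18402
z = sin θ / κ = 0.23811/0.1563 = 1.52342
x = ρ cos φ = 0.18402 × cos(168.69°) = -0.18045
y = ρ sin φ = 0.18402 × sin(168.69°) = 0.03609

-0.180 0.036 1.523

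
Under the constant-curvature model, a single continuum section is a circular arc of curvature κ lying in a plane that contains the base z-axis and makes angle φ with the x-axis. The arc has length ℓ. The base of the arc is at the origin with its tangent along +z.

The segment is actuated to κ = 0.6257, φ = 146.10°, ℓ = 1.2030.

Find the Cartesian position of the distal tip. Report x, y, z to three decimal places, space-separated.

-0.358 0.241 1.093

θ = κ·ℓ = 0.6257 × 1.2030 = 0.75272 rad
ρ = (1 − cos θ)/κ = (1 − 0.72983)/0.6257 = 0.43178
z = sin θ / κ = 0.68362/0.6257 = 1.09258
x = ρ cos φ = 0.43178 × cos(146.10°) = -0.35838
y = ρ sin φ = 0.43178 × sin(146.10°) = 0.24082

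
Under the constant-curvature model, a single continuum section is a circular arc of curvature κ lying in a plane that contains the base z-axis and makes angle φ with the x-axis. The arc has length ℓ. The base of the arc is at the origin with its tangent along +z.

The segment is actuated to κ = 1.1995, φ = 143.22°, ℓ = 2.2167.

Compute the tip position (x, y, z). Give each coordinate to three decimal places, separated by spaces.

θ = κ·ℓ = 1.1995 × 2.2167 = 2.65893 rad
ρ = (1 − cos θ)/κ = (1 − -0.88576)/1.1995 = 1.57212
z = sin θ / κ = 0.46414/1.1995 = 0.38694
x = ρ cos φ = 1.57212 × cos(143.22°) = -1.25918
y = ρ sin φ = 1.57212 × sin(143.22°) = 0.94130

-1.259 0.941 0.387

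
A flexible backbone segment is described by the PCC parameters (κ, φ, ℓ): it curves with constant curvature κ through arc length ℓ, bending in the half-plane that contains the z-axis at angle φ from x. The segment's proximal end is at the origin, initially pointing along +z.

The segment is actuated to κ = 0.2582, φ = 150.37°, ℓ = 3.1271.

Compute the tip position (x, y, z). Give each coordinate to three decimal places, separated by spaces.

-1.039 0.591 2.798

θ = κ·ℓ = 0.2582 × 3.1271 = 0.80742 rad
ρ = (1 − cos θ)/κ = (1 − 0.69137)/0.2582 = 1.19533
z = sin θ / κ = 0.72250/0.2582 = 2.79823
x = ρ cos φ = 1.19533 × cos(150.37°) = -1.03902
y = ρ sin φ = 1.19533 × sin(150.37°) = 0.59097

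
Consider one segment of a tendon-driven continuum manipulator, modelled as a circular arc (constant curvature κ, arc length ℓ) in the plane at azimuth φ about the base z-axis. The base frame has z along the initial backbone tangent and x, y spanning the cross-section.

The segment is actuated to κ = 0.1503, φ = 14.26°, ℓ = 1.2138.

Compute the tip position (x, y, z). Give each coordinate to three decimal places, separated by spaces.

0.107 0.027 1.207

θ = κ·ℓ = 0.1503 × 1.2138 = 0.18243 rad
ρ = (1 − cos θ)/κ = (1 − 0.98340)/0.1503 = 0.11041
z = sin θ / κ = 0.18142/0.1503 = 1.20708
x = ρ cos φ = 0.11041 × cos(14.26°) = 0.10701
y = ρ sin φ = 0.11041 × sin(14.26°) = 0.02720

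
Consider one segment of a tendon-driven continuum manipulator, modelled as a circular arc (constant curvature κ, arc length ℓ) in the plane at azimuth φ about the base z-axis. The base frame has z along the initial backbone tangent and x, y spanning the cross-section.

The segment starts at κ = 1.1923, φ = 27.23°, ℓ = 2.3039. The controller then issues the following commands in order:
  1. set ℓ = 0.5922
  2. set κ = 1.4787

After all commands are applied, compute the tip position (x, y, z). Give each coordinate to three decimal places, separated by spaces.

0.216 0.111 0.519

initial: κ=1.1923, φ=27.23°, ℓ=2.3039
cmd 1: set ℓ=0.5922 → (κ,φ,ℓ)=(1.1923,27.23°,0.5922) → tip=(0.1783,0.0918,0.5442)
cmd 2: set κ=1.4787 → (κ,φ,ℓ)=(1.4787,27.23°,0.5922) → tip=(0.2162,0.1113,0.5194)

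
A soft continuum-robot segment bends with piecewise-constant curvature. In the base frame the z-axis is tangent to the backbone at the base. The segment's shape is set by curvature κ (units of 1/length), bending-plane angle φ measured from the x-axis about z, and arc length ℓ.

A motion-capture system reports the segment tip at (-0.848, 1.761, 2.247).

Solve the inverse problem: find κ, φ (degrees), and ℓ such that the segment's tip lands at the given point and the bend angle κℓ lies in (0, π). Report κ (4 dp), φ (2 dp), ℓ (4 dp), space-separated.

0.4407 115.71 3.2486

ρ = √(x²+y²) = √(-0.848² + 1.761²) = 1.95454
φ = atan2(y, x) mod 360° = atan2(1.761, -0.848) = 115.7129°
|p|² = ρ² + z² = 1.95454² + 2.247² = 8.86923
κ = 2ρ / |p|² = 2×1.95454 / 8.86923 = 0.44075
θ = 2·atan2(ρ, z) = 2·atan2(1.95454, 2.247) = 1.43180 rad
ℓ = θ/κ = 1.43180/0.44075 = 3.24859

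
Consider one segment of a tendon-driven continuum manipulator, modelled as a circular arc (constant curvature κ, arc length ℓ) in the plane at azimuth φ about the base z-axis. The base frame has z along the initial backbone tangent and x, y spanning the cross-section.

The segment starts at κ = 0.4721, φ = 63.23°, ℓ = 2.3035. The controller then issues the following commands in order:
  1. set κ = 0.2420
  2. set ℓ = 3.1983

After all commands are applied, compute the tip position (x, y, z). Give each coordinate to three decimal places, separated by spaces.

initial: κ=0.4721, φ=63.23°, ℓ=2.3035
cmd 1: set κ=0.2420 → (κ,φ,ℓ)=(0.2420,63.23°,2.3035) → tip=(0.2818,0.5585,2.1860)
cmd 2: set ℓ=3.1983 → (κ,φ,ℓ)=(0.2420,63.23°,3.1983) → tip=(0.5302,1.0510,2.8884)

0.530 1.051 2.888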